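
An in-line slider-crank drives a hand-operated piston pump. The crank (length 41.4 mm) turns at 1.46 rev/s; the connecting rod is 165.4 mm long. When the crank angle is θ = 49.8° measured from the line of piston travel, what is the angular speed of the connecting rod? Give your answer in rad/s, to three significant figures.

1.51

ω = 9.173 rad/s (converted from 1.46 rev/s).
The rod makes angle φ with the slider axis where L sinφ = r sinθ; differentiating, L cosφ·φ̇ = r ω cosθ.
L cosφ = √(L² − r² sin²θ) = 0.16235 m.
|ω_rod| = r ω |cosθ| / √(L² − r² sin²θ) = 0.0414·9.173·0.64546/0.16235 = 1.5099 rad/s.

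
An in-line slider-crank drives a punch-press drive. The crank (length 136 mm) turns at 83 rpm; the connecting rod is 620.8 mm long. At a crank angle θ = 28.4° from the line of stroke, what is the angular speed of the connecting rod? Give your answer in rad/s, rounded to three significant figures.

ω = 8.692 rad/s (converted from 83 rpm).
The rod makes angle φ with the slider axis where L sinφ = r sinθ; differentiating, L cosφ·φ̇ = r ω cosθ.
L cosφ = √(L² − r² sin²θ) = 0.61742 m.
|ω_rod| = r ω |cosθ| / √(L² − r² sin²θ) = 0.136·8.692·0.87965/0.61742 = 1.6841 rad/s.

1.68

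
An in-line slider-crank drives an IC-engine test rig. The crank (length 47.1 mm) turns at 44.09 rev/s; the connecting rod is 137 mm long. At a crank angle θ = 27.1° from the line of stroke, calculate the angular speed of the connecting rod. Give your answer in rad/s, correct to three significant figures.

ω = 277 rad/s (converted from 44.09 rev/s).
The rod makes angle φ with the slider axis where L sinφ = r sinθ; differentiating, L cosφ·φ̇ = r ω cosθ.
L cosφ = √(L² − r² sin²θ) = 0.13531 m.
|ω_rod| = r ω |cosθ| / √(L² − r² sin²θ) = 0.0471·277·0.89021/0.13531 = 85.843 rad/s.

85.8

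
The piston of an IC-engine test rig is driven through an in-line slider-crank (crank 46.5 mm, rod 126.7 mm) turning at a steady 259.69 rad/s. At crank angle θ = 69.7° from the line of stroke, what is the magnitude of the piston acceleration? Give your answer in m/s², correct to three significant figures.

177

ω = 259.7 rad/s
x(θ) = r cosθ + √(L² − r² sin²θ); with ω constant, a = ω²·d²x/dθ².
d²x/dθ² = −r cosθ − r²(cos2θ)/√u − r⁴ sin²2θ/(4u^{3/2}),  u = L² − r² sin²θ = 0.0141509 m².
Substituting r = 0.0465 m, L = 0.1267 m, θ = 69.7°: d²x/dθ² = -0.0026256 m.
a = ω²·d²x/dθ² = (259.7)²·(-0.0026256) = -177.06 m/s²;  |a| = 177.06 m/s².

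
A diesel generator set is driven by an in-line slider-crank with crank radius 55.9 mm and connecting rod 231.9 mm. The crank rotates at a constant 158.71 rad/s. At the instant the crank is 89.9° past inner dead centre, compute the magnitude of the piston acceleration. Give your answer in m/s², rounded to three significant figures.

ω = 158.7 rad/s
x(θ) = r cosθ + √(L² − r² sin²θ); with ω constant, a = ω²·d²x/dθ².
d²x/dθ² = −r cosθ − r²(cos2θ)/√u − r⁴ sin²2θ/(4u^{3/2}),  u = L² − r² sin²θ = 0.0506528 m².
Substituting r = 0.0559 m, L = 0.2319 m, θ = 89.9°: d²x/dθ² = +0.013787 m.
a = ω²·d²x/dθ² = (158.7)²·(+0.013787) = +347.27 m/s²;  |a| = 347.27 m/s².

347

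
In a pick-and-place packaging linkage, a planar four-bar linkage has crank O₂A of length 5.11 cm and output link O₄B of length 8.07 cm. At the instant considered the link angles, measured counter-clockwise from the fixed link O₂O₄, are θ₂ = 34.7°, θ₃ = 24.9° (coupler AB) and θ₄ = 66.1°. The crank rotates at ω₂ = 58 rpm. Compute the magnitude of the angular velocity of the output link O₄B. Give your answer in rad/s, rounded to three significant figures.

ω₂ = 6.074 rad/s (from 58 rpm).
Differentiating the loop-closure r₂e^{iθ₂}+r₃e^{iθ₃}=r₁+r₄e^{iθ₄} gives r₂ω₂e^{iθ₂}+r₃ω₃e^{iθ₃}=r₄ω₄e^{iθ₄}.
Eliminating the other unknown: ω₄ = r₂ω₂ sin(θ₂−θ₃) / [r₄ sin(θ₄−θ₃)].
Numerator sine = +0.17021; denominator sine = +0.65869.
Result = 0.0511·6.074·(+0.17021) / (0.0807·(+0.65869)) = +0.99382 rad/s; magnitude 0.99382 rad/s.

0.994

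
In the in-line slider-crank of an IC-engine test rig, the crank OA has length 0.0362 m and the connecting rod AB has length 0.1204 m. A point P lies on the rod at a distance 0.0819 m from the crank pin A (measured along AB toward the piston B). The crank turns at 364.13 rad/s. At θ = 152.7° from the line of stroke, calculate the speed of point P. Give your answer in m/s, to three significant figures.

6.20

ω = 364.1 rad/s.  Crank-pin speed |V_A| = rω = 13.182 m/s, perpendicular to OA.
Rod angle: sinφ = −(r/L) sinθ ⇒ φ = -7.926°; ω_rod = −rω cosθ/√(L²−r²sin²θ) = +98.225 rad/s.
V_P = V_A + ω_rod × AP, with AP = 0.0819 m along the rod.
Components: V_Px = −rω sinθ − a·ω_rod·sinφ = -4.9363 m/s;  V_Py = rω cosθ + a·ω_rod·cosφ = -3.7455 m/s.
|V_P| = √(V_Px² + V_Py²) = 6.1965 m/s.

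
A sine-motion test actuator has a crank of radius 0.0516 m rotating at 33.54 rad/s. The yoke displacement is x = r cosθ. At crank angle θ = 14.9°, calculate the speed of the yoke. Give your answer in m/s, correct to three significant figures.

0.445

ω = 33.54 rad/s
x = r cosθ ⇒ ẋ = −rω sinθ.
|v| = rω|sinθ| = 0.0516·33.54·|sin 14.9°| = 0.44501 m/s.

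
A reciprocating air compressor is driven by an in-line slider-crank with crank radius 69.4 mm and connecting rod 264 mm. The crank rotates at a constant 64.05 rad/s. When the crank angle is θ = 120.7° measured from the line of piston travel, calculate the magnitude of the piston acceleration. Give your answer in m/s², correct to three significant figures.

181

ω = 64.05 rad/s
x(θ) = r cosθ + √(L² − r² sin²θ); with ω constant, a = ω²·d²x/dθ².
d²x/dθ² = −r cosθ − r²(cos2θ)/√u − r⁴ sin²2θ/(4u^{3/2}),  u = L² − r² sin²θ = 0.066135 m².
Substituting r = 0.0694 m, L = 0.264 m, θ = 120.7°: d²x/dθ² = +0.044134 m.
a = ω²·d²x/dθ² = (64.05)²·(+0.044134) = +181.06 m/s²;  |a| = 181.06 m/s².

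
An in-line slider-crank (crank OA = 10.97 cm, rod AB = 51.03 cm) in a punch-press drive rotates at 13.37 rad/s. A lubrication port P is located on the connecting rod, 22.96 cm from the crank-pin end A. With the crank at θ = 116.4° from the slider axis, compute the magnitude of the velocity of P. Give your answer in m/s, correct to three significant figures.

1.31

ω = 13.37 rad/s.  Crank-pin speed |V_A| = rω = 1.4667 m/s, perpendicular to OA.
Rod angle: sinφ = −(r/L) sinθ ⇒ φ = -11.102°; ω_rod = −rω cosθ/√(L²−r²sin²θ) = +1.3023 rad/s.
V_P = V_A + ω_rod × AP, with AP = 0.2296 m along the rod.
Components: V_Px = −rω sinθ − a·ω_rod·sinφ = -1.2562 m/s;  V_Py = rω cosθ + a·ω_rod·cosφ = -0.35872 m/s.
|V_P| = √(V_Px² + V_Py²) = 1.3064 m/s.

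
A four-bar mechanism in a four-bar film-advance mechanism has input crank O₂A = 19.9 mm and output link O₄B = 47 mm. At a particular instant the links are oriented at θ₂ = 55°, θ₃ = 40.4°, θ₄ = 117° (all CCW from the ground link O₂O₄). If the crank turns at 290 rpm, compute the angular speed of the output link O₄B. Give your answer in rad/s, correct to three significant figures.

3.33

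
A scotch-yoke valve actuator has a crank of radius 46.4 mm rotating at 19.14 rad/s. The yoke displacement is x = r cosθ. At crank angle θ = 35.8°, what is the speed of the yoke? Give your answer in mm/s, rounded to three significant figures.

ω = 19.14 rad/s
x = r cosθ ⇒ ẋ = −rω sinθ.
|v| = rω|sinθ| = 0.0464·19.14·|sin 35.8°| = 0.5195 m/s = 519.5 mm/s.

519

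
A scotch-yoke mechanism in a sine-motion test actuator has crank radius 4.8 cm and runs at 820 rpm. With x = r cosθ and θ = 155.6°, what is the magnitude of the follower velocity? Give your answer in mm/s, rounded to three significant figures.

ω = 85.87 rad/s (from 820 rpm).
x = r cosθ ⇒ ẋ = −rω sinθ.
|v| = rω|sinθ| = 0.048·85.87·|sin 155.6°| = 1.7027 m/s = 1702.7 mm/s.

1700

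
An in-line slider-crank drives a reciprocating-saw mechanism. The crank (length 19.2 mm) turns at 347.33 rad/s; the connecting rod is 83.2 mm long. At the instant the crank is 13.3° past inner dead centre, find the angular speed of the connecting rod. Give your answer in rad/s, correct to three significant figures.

ω = 347.3 rad/s
The rod makes angle φ with the slider axis where L sinφ = r sinθ; differentiating, L cosφ·φ̇ = r ω cosθ.
L cosφ = √(L² − r² sin²θ) = 0.083083 m.
|ω_rod| = r ω |cosθ| / √(L² − r² sin²θ) = 0.0192·347.3·0.97318/0.083083 = 78.113 rad/s.

78.1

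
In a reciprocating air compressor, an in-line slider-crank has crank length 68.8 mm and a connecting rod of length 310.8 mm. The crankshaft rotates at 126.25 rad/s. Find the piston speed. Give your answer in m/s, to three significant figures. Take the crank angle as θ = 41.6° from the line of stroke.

6.73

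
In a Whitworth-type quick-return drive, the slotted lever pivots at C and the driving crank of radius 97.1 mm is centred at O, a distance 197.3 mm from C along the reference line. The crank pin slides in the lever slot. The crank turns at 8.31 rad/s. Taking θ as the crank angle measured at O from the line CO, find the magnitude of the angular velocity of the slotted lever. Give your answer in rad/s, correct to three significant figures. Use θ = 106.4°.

ω = 8.31 rad/s
Crank pin A relative to C: A = (d + r cosθ, r sinθ); lever angle φ = atan2(r sinθ, d + r cosθ).
Differentiating tanφ: φ̇ = rω(d cosθ + r)/(d² + r² + 2dr cosθ).
d² + r² + 2dr cosθ = |CA|² = 0.0375376 m²;  d cosθ + r = +0.041394 m.
|ω_lever| = |0.0971·8.31·+0.041394| / 0.0375376 = 0.8898 rad/s.

0.890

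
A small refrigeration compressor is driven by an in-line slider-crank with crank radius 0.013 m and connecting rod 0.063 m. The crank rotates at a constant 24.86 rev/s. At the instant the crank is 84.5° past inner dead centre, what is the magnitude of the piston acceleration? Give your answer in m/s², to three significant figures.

35.2

ω = 2π·24.9 = 156.2 rad/s
x(θ) = r cosθ + √(L² − r² sin²θ); with ω constant, a = ω²·d²x/dθ².
d²x/dθ² = −r cosθ − r²(cos2θ)/√u − r⁴ sin²2θ/(4u^{3/2}),  u = L² − r² sin²θ = 0.00380155 m².
Substituting r = 0.013 m, L = 0.063 m, θ = 84.5°: d²x/dθ² = +0.0014435 m.
a = ω²·d²x/dθ² = (156.2)²·(+0.0014435) = +35.22 m/s²;  |a| = 35.22 m/s².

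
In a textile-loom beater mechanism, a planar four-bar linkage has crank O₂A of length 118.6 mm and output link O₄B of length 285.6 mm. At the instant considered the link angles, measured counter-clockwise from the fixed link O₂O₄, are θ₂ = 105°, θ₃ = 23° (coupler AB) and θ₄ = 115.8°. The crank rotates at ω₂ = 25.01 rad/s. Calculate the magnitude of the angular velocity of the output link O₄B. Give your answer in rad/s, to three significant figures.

10.3

ω₂ = 25.01 rad/s
Differentiating the loop-closure r₂e^{iθ₂}+r₃e^{iθ₃}=r₁+r₄e^{iθ₄} gives r₂ω₂e^{iθ₂}+r₃ω₃e^{iθ₃}=r₄ω₄e^{iθ₄}.
Eliminating the other unknown: ω₄ = r₂ω₂ sin(θ₂−θ₃) / [r₄ sin(θ₄−θ₃)].
Numerator sine = +0.99027; denominator sine = +0.99881.
Result = 0.1186·25.01·(+0.99027) / (0.2856·(+0.99881)) = +10.297 rad/s; magnitude 10.297 rad/s.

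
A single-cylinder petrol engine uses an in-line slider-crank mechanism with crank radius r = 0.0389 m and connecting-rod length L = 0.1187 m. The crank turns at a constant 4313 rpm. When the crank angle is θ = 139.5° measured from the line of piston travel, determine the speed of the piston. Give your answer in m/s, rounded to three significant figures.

ω = 2π·4313/60 = 451.7 rad/s
For an in-line slider-crank, x = r cosθ + √(L² − r² sin²θ), so v = −rω sinθ·[1 + r cosθ/√(L² − r² sin²θ)].
With r = 0.0389 m, L = 0.1187 m, θ = 139.5°: √(L² − r² sin²θ) = 0.11598 m.
v = −0.0389·451.7·0.64945·[1 + 0.0389·-0.76041/0.11598] = -8.5003 m/s.
|v| = 8.5003 m/s.

8.50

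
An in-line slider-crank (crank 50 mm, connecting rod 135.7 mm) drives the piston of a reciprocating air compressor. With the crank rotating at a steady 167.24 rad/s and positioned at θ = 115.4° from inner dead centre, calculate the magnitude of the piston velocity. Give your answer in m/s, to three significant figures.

ω = 167.2 rad/s
For an in-line slider-crank, x = r cosθ + √(L² − r² sin²θ), so v = −rω sinθ·[1 + r cosθ/√(L² − r² sin²θ)].
With r = 0.05 m, L = 0.1357 m, θ = 115.4°: √(L² − r² sin²θ) = 0.12796 m.
v = −0.05·167.2·0.90334·[1 + 0.05·-0.42894/0.12796] = -6.2877 m/s.
|v| = 6.2877 m/s.

6.29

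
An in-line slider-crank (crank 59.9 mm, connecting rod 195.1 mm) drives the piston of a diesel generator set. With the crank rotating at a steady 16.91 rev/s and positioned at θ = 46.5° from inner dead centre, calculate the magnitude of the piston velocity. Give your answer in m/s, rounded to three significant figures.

ω = 2π·16.9 = 106.2 rad/s
For an in-line slider-crank, x = r cosθ + √(L² − r² sin²θ), so v = −rω sinθ·[1 + r cosθ/√(L² − r² sin²θ)].
With r = 0.0599 m, L = 0.1951 m, θ = 46.5°: √(L² − r² sin²θ) = 0.1902 m.
v = −0.0599·106.2·0.72537·[1 + 0.0599·0.68835/0.1902] = -5.6173 m/s.
|v| = 5.6173 m/s.

5.62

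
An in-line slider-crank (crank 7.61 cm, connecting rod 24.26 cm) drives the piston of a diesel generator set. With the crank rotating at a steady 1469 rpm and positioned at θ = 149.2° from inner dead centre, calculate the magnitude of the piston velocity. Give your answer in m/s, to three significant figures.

ω = 2π·1469/60 = 153.8 rad/s
For an in-line slider-crank, x = r cosθ + √(L² − r² sin²θ), so v = −rω sinθ·[1 + r cosθ/√(L² − r² sin²θ)].
With r = 0.0761 m, L = 0.2426 m, θ = 149.2°: √(L² − r² sin²θ) = 0.23945 m.
v = −0.0761·153.8·0.51204·[1 + 0.0761·-0.85896/0.23945] = -4.358 m/s.
|v| = 4.358 m/s.

4.36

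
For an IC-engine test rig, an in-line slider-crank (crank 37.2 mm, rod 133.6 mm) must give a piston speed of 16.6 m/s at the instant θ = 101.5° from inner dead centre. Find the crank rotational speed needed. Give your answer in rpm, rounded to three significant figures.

4610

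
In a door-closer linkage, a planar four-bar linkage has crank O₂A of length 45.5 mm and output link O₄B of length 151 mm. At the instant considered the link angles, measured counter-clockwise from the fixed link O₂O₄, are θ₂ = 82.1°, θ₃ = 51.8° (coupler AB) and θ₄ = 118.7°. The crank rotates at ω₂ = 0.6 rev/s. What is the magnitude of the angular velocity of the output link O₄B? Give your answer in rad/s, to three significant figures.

ω₂ = 3.77 rad/s (from 0.6 rev/s).
Differentiating the loop-closure r₂e^{iθ₂}+r₃e^{iθ₃}=r₁+r₄e^{iθ₄} gives r₂ω₂e^{iθ₂}+r₃ω₃e^{iθ₃}=r₄ω₄e^{iθ₄}.
Eliminating the other unknown: ω₄ = r₂ω₂ sin(θ₂−θ₃) / [r₄ sin(θ₄−θ₃)].
Numerator sine = +0.50453; denominator sine = +0.91982.
Result = 0.0455·3.77·(+0.50453) / (0.151·(+0.91982)) = +0.62308 rad/s; magnitude 0.62308 rad/s.

0.623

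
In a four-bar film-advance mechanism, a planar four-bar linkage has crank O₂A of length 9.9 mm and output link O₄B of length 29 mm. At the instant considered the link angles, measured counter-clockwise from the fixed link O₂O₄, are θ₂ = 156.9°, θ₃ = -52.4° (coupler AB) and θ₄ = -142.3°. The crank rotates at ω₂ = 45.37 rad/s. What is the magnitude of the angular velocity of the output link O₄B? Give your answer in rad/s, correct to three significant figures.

7.58

ω₂ = 45.37 rad/s
Differentiating the loop-closure r₂e^{iθ₂}+r₃e^{iθ₃}=r₁+r₄e^{iθ₄} gives r₂ω₂e^{iθ₂}+r₃ω₃e^{iθ₃}=r₄ω₄e^{iθ₄}.
Eliminating the other unknown: ω₄ = r₂ω₂ sin(θ₂−θ₃) / [r₄ sin(θ₄−θ₃)].
Numerator sine = -0.48938; denominator sine = -1.00000.
Result = 0.0099·45.37·(-0.48938) / (0.029·(-1.00000)) = +7.5798 rad/s; magnitude 7.5798 rad/s.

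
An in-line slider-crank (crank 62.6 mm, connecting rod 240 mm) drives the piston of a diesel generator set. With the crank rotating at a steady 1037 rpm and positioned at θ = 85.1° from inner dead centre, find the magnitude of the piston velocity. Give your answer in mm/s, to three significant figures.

6930

ω = 2π·1037/60 = 108.6 rad/s
For an in-line slider-crank, x = r cosθ + √(L² − r² sin²θ), so v = −rω sinθ·[1 + r cosθ/√(L² − r² sin²θ)].
With r = 0.0626 m, L = 0.24 m, θ = 85.1°: √(L² − r² sin²θ) = 0.23175 m.
v = −0.0626·108.6·0.99635·[1 + 0.0626·0.08542/0.23175] = -6.9294 m/s.
|v| = 6.9294 m/s = 6929.4 mm/s.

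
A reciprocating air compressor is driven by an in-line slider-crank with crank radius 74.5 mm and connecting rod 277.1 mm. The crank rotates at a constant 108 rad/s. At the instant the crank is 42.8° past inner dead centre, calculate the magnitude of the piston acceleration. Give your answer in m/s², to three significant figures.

660

ω = 108 rad/s
x(θ) = r cosθ + √(L² − r² sin²θ); with ω constant, a = ω²·d²x/dθ².
d²x/dθ² = −r cosθ − r²(cos2θ)/√u − r⁴ sin²2θ/(4u^{3/2}),  u = L² − r² sin²θ = 0.0742222 m².
Substituting r = 0.0745 m, L = 0.2771 m, θ = 42.8°: d²x/dθ² = -0.056604 m.
a = ω²·d²x/dθ² = (108)²·(-0.056604) = -660.23 m/s²;  |a| = 660.23 m/s².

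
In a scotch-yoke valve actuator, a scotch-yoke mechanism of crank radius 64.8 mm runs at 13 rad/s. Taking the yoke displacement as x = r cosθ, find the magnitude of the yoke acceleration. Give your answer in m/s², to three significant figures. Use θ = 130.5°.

7.11

ω = 13 rad/s
x = r cosθ ⇒ ẍ = −rω² cosθ (ω constant).
|a| = rω²|cosθ| = 0.0648·(13)²·|cos 130.5°| = 7.1122 m/s².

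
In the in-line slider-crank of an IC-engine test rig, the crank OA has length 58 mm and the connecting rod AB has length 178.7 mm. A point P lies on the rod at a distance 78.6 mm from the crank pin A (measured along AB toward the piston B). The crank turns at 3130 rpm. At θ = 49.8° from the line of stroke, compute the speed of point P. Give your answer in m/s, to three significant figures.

17.3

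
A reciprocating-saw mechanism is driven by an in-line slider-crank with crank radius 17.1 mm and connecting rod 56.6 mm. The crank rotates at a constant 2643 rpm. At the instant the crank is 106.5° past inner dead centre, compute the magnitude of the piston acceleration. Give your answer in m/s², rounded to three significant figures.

716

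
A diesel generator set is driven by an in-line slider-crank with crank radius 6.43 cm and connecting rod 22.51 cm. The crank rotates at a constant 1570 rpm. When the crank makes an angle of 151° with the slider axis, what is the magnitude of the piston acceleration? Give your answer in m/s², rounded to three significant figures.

ω = 2π·1570/60 = 164.4 rad/s
x(θ) = r cosθ + √(L² − r² sin²θ); with ω constant, a = ω²·d²x/dθ².
d²x/dθ² = −r cosθ − r²(cos2θ)/√u − r⁴ sin²2θ/(4u^{3/2}),  u = L² − r² sin²θ = 0.0496982 m².
Substituting r = 0.0643 m, L = 0.2251 m, θ = 151°: d²x/dθ² = +0.046133 m.
a = ω²·d²x/dθ² = (164.4)²·(+0.046133) = +1247 m/s²;  |a| = 1247 m/s².

1250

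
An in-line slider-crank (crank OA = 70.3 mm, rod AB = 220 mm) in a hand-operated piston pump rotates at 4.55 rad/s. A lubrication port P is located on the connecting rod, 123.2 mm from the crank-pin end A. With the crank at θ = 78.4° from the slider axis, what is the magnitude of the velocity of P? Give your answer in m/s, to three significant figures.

ω = 4.55 rad/s.  Crank-pin speed |V_A| = rω = 0.31987 m/s, perpendicular to OA.
Rod angle: sinφ = −(r/L) sinθ ⇒ φ = -18.241°; ω_rod = −rω cosθ/√(L²−r²sin²θ) = -0.30782 rad/s.
V_P = V_A + ω_rod × AP, with AP = 0.1232 m along the rod.
Components: V_Px = −rω sinθ − a·ω_rod·sinφ = -0.3252 m/s;  V_Py = rω cosθ + a·ω_rod·cosφ = +0.0283 m/s.
|V_P| = √(V_Px² + V_Py²) = 0.32643 m/s.

0.326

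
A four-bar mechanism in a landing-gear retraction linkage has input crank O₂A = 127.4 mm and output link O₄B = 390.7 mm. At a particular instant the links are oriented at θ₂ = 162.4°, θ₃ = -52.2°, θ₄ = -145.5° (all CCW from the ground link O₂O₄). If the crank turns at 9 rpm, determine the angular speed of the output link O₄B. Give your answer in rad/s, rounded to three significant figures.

0.175

ω₂ = 0.9425 rad/s (from 9 rpm).
Differentiating the loop-closure r₂e^{iθ₂}+r₃e^{iθ₃}=r₁+r₄e^{iθ₄} gives r₂ω₂e^{iθ₂}+r₃ω₃e^{iθ₃}=r₄ω₄e^{iθ₄}.
Eliminating the other unknown: ω₄ = r₂ω₂ sin(θ₂−θ₃) / [r₄ sin(θ₄−θ₃)].
Numerator sine = -0.56784; denominator sine = -0.99834.
Result = 0.1274·0.9425·(-0.56784) / (0.3907·(-0.99834)) = +0.1748 rad/s; magnitude 0.1748 rad/s.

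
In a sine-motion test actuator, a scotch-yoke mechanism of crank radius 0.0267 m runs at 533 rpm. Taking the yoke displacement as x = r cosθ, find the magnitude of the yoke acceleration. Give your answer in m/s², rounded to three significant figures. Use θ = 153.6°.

ω = 55.82 rad/s (from 533 rpm).
x = r cosθ ⇒ ẍ = −rω² cosθ (ω constant).
|a| = rω²|cosθ| = 0.0267·(55.82)²·|cos 153.6°| = 74.506 m/s².

74.5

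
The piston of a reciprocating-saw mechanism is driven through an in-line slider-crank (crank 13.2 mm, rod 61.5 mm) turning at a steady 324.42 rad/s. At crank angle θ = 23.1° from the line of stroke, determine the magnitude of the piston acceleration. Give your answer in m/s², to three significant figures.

ω = 324.4 rad/s
x(θ) = r cosθ + √(L² − r² sin²θ); with ω constant, a = ω²·d²x/dθ².
d²x/dθ² = −r cosθ − r²(cos2θ)/√u − r⁴ sin²2θ/(4u^{3/2}),  u = L² − r² sin²θ = 0.00375543 m².
Substituting r = 0.0132 m, L = 0.0615 m, θ = 23.1°: d²x/dθ² = -0.014127 m.
a = ω²·d²x/dθ² = (324.4)²·(-0.014127) = -1486.8 m/s²;  |a| = 1486.8 m/s².

1490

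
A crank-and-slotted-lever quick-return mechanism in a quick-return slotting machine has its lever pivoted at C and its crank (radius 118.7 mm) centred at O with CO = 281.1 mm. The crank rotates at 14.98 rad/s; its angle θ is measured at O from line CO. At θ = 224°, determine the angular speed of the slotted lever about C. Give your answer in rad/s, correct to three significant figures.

ω = 14.98 rad/s
Crank pin A relative to C: A = (d + r cosθ, r sinθ); lever angle φ = atan2(r sinθ, d + r cosθ).
Differentiating tanφ: φ̇ = rω(d cosθ + r)/(d² + r² + 2dr cosθ).
d² + r² + 2dr cosθ = |CA|² = 0.0451031 m²;  d cosθ + r = -0.083506 m.
|ω_lever| = |0.1187·14.98·-0.083506| / 0.0451031 = 3.2921 rad/s.

3.29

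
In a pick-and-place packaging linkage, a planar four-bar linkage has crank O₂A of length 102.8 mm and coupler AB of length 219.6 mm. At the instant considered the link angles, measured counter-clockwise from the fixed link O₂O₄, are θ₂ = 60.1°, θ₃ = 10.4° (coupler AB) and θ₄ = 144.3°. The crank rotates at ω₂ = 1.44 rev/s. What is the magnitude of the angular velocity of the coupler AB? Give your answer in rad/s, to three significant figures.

ω₂ = 9.048 rad/s (from 1.44 rev/s).
Differentiating the loop-closure r₂e^{iθ₂}+r₃e^{iθ₃}=r₁+r₄e^{iθ₄} gives r₂ω₂e^{iθ₂}+r₃ω₃e^{iθ₃}=r₄ω₄e^{iθ₄}.
Eliminating the other unknown: ω₃ = r₂ω₂ sin(θ₄−θ₂) / [r₃ sin(θ₃−θ₄)].
Numerator sine = +0.99488; denominator sine = -0.72055.
Result = 0.1028·9.048·(+0.99488) / (0.2196·(-0.72055)) = -5.848 rad/s; magnitude 5.848 rad/s.

5.85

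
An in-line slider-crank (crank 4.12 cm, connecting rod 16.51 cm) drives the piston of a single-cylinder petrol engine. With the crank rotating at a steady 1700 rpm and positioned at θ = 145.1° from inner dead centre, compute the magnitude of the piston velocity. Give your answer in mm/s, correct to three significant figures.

3330

ω = 2π·1700/60 = 178 rad/s
For an in-line slider-crank, x = r cosθ + √(L² − r² sin²θ), so v = −rω sinθ·[1 + r cosθ/√(L² − r² sin²θ)].
With r = 0.0412 m, L = 0.1651 m, θ = 145.1°: √(L² − r² sin²θ) = 0.16341 m.
v = −0.0412·178·0.57215·[1 + 0.0412·-0.82015/0.16341] = -3.3287 m/s.
|v| = 3.3287 m/s = 3328.7 mm/s.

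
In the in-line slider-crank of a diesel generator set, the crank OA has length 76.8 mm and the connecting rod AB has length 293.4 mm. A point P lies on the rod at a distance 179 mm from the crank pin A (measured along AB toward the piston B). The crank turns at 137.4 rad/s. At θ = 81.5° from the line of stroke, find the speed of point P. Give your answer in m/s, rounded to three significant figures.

ω = 137.4 rad/s.  Crank-pin speed |V_A| = rω = 10.552 m/s, perpendicular to OA.
Rod angle: sinφ = −(r/L) sinθ ⇒ φ = -15.004°; ω_rod = −rω cosθ/√(L²−r²sin²θ) = -5.5037 rad/s.
V_P = V_A + ω_rod × AP, with AP = 0.179 m along the rod.
Components: V_Px = −rω sinθ − a·ω_rod·sinφ = -10.691 m/s;  V_Py = rω cosθ + a·ω_rod·cosφ = +0.60816 m/s.
|V_P| = √(V_Px² + V_Py²) = 10.709 m/s.

10.7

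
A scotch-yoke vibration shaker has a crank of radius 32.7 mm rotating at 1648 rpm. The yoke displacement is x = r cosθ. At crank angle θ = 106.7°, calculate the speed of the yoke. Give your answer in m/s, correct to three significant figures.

5.41

ω = 172.6 rad/s (from 1648 rpm).
x = r cosθ ⇒ ẋ = −rω sinθ.
|v| = rω|sinθ| = 0.0327·172.6·|sin 106.7°| = 5.4053 m/s.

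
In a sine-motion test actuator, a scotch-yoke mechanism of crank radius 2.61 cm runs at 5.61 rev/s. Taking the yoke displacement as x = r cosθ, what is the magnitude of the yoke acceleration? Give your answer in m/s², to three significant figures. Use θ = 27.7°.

ω = 35.25 rad/s (from 5.61 rev/s).
x = r cosθ ⇒ ẍ = −rω² cosθ (ω constant).
|a| = rω²|cosθ| = 0.0261·(35.25)²·|cos 27.7°| = 28.712 m/s².

28.7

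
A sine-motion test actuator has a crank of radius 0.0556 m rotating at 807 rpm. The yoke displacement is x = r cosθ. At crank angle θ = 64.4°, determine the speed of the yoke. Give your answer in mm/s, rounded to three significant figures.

4240

ω = 84.51 rad/s (from 807 rpm).
x = r cosθ ⇒ ẋ = −rω sinθ.
|v| = rω|sinθ| = 0.0556·84.51·|sin 64.4°| = 4.2374 m/s = 4237.4 mm/s.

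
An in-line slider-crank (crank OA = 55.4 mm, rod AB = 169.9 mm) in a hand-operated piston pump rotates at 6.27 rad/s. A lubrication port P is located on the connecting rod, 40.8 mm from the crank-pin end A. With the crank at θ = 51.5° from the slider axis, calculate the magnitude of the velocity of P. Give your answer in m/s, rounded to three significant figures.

ω = 6.27 rad/s.  Crank-pin speed |V_A| = rω = 0.34736 m/s, perpendicular to OA.
Rod angle: sinφ = −(r/L) sinθ ⇒ φ = -14.785°; ω_rod = −rω cosθ/√(L²−r²sin²θ) = -1.3163 rad/s.
V_P = V_A + ω_rod × AP, with AP = 0.0408 m along the rod.
Components: V_Px = −rω sinθ − a·ω_rod·sinφ = -0.28555 m/s;  V_Py = rω cosθ + a·ω_rod·cosφ = +0.16431 m/s.
|V_P| = √(V_Px² + V_Py²) = 0.32945 m/s.

0.329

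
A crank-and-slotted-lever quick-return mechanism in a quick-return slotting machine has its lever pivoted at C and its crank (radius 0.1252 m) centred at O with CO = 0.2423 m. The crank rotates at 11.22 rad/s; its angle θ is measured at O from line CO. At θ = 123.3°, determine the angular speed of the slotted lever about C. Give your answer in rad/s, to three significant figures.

ω = 11.22 rad/s
Crank pin A relative to C: A = (d + r cosθ, r sinθ); lever angle φ = atan2(r sinθ, d + r cosθ).
Differentiating tanφ: φ̇ = rω(d cosθ + r)/(d² + r² + 2dr cosθ).
d² + r² + 2dr cosθ = |CA|² = 0.0410741 m²;  d cosθ + r = -0.0078282 m.
|ω_lever| = |0.1252·11.22·-0.0078282| / 0.0410741 = 0.26773 rad/s.

0.268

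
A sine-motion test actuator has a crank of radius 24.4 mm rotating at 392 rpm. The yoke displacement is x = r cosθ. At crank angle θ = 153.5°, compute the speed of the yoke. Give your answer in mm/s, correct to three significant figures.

ω = 41.05 rad/s (from 392 rpm).
x = r cosθ ⇒ ẋ = −rω sinθ.
|v| = rω|sinθ| = 0.0244·41.05·|sin 153.5°| = 0.44692 m/s = 446.92 mm/s.

447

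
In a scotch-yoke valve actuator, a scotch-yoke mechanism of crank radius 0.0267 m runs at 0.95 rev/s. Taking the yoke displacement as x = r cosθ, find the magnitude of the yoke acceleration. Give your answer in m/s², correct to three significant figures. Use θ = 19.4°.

ω = 5.969 rad/s (from 0.95 rev/s).
x = r cosθ ⇒ ẍ = −rω² cosθ (ω constant).
|a| = rω²|cosθ| = 0.0267·(5.969)²·|cos 19.4°| = 0.89729 m/s².

0.897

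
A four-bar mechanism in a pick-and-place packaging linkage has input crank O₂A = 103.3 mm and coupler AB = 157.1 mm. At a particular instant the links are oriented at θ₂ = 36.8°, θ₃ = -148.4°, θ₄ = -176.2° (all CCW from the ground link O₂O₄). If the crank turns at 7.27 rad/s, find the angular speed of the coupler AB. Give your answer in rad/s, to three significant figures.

5.58

ω₂ = 7.27 rad/s
Differentiating the loop-closure r₂e^{iθ₂}+r₃e^{iθ₃}=r₁+r₄e^{iθ₄} gives r₂ω₂e^{iθ₂}+r₃ω₃e^{iθ₃}=r₄ω₄e^{iθ₄}.
Eliminating the other unknown: ω₃ = r₂ω₂ sin(θ₄−θ₂) / [r₃ sin(θ₃−θ₄)].
Numerator sine = +0.54464; denominator sine = +0.46639.
Result = 0.1033·7.27·(+0.54464) / (0.1571·(+0.46639)) = +5.5824 rad/s; magnitude 5.5824 rad/s.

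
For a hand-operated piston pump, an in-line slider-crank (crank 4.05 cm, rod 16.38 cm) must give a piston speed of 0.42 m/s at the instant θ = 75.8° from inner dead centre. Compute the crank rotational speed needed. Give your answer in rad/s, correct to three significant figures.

For an in-line slider-crank, |v_piston| = rω|sinθ|·[1 + r cosθ/√(L² − r² sin²θ)].
With r = 0.0405 m, L = 0.1638 m, θ = 75.8°: the bracketed kinematic factor |dx/dθ| = 0.041715 m.
ω = v/|dx/dθ| = 0.42/0.041715 = 10.068 rad/s.

10.1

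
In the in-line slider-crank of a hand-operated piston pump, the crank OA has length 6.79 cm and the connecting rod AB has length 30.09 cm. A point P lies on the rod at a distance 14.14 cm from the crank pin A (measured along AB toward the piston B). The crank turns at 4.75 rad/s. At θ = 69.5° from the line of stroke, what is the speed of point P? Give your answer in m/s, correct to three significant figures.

0.319

ω = 4.75 rad/s.  Crank-pin speed |V_A| = rω = 0.32253 m/s, perpendicular to OA.
Rod angle: sinφ = −(r/L) sinθ ⇒ φ = -12.202°; ω_rod = −rω cosθ/√(L²−r²sin²θ) = -0.38405 rad/s.
V_P = V_A + ω_rod × AP, with AP = 0.1414 m along the rod.
Components: V_Px = −rω sinθ − a·ω_rod·sinφ = -0.31358 m/s;  V_Py = rω cosθ + a·ω_rod·cosφ = +0.059872 m/s.
|V_P| = √(V_Px² + V_Py²) = 0.31924 m/s.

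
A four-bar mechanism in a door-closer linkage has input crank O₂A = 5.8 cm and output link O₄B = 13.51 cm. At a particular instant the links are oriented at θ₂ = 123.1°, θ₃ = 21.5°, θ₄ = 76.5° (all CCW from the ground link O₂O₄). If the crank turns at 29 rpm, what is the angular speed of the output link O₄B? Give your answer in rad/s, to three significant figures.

1.56

ω₂ = 3.037 rad/s (from 29 rpm).
Differentiating the loop-closure r₂e^{iθ₂}+r₃e^{iθ₃}=r₁+r₄e^{iθ₄} gives r₂ω₂e^{iθ₂}+r₃ω₃e^{iθ₃}=r₄ω₄e^{iθ₄}.
Eliminating the other unknown: ω₄ = r₂ω₂ sin(θ₂−θ₃) / [r₄ sin(θ₄−θ₃)].
Numerator sine = +0.97958; denominator sine = +0.81915.
Result = 0.058·3.037·(+0.97958) / (0.1351·(+0.81915)) = +1.5591 rad/s; magnitude 1.5591 rad/s.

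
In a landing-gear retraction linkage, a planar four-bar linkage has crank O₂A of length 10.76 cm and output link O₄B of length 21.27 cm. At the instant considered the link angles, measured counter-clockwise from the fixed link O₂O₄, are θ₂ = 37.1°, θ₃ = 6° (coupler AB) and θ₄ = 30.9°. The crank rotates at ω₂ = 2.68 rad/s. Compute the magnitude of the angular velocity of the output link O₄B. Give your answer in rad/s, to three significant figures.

1.66

ω₂ = 2.68 rad/s
Differentiating the loop-closure r₂e^{iθ₂}+r₃e^{iθ₃}=r₁+r₄e^{iθ₄} gives r₂ω₂e^{iθ₂}+r₃ω₃e^{iθ₃}=r₄ω₄e^{iθ₄}.
Eliminating the other unknown: ω₄ = r₂ω₂ sin(θ₂−θ₃) / [r₄ sin(θ₄−θ₃)].
Numerator sine = +0.51653; denominator sine = +0.42104.
Result = 0.1076·2.68·(+0.51653) / (0.2127·(+0.42104)) = +1.6633 rad/s; magnitude 1.6633 rad/s.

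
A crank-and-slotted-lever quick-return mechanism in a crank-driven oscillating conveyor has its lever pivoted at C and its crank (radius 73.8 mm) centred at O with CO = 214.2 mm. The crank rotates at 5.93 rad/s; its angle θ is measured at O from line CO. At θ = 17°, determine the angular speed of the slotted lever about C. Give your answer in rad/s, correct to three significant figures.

1.50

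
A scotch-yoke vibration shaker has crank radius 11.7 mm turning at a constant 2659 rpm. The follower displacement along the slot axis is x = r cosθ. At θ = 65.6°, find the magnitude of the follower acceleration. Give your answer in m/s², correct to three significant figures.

ω = 278.4 rad/s (from 2659 rpm).
x = r cosθ ⇒ ẍ = −rω² cosθ (ω constant).
|a| = rω²|cosθ| = 0.0117·(278.4)²·|cos 65.6°| = 374.75 m/s².

375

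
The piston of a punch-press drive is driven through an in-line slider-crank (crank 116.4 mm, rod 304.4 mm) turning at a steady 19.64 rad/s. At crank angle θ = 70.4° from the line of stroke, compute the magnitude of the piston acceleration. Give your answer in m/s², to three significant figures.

1.11

ω = 19.64 rad/s
x(θ) = r cosθ + √(L² − r² sin²θ); with ω constant, a = ω²·d²x/dθ².
d²x/dθ² = −r cosθ − r²(cos2θ)/√u − r⁴ sin²2θ/(4u^{3/2}),  u = L² − r² sin²θ = 0.080635 m².
Substituting r = 0.1164 m, L = 0.3044 m, θ = 70.4°: d²x/dθ² = -0.0028717 m.
a = ω²·d²x/dθ² = (19.64)²·(-0.0028717) = -1.1077 m/s²;  |a| = 1.1077 m/s².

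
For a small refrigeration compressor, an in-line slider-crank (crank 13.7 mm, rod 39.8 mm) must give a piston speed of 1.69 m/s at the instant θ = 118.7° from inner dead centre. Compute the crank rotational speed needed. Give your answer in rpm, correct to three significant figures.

1620

For an in-line slider-crank, |v_piston| = rω|sinθ|·[1 + r cosθ/√(L² − r² sin²θ)].
With r = 0.0137 m, L = 0.0398 m, θ = 118.7°: the bracketed kinematic factor |dx/dθ| = 0.0099332 m.
ω = v/|dx/dθ| = 1.69/0.0099332 = 170.14 rad/s.
N = 60ω/(2π) = 1624.7 rpm.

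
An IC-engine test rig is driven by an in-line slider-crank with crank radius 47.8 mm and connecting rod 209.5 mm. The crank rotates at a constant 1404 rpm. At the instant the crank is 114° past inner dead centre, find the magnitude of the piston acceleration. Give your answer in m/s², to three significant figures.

580

ω = 2π·1404/60 = 147 rad/s
x(θ) = r cosθ + √(L² − r² sin²θ); with ω constant, a = ω²·d²x/dθ².
d²x/dθ² = −r cosθ − r²(cos2θ)/√u − r⁴ sin²2θ/(4u^{3/2}),  u = L² − r² sin²θ = 0.0419834 m².
Substituting r = 0.0478 m, L = 0.2095 m, θ = 114°: d²x/dθ² = +0.02682 m.
a = ω²·d²x/dθ² = (147)²·(+0.02682) = +579.76 m/s²;  |a| = 579.76 m/s².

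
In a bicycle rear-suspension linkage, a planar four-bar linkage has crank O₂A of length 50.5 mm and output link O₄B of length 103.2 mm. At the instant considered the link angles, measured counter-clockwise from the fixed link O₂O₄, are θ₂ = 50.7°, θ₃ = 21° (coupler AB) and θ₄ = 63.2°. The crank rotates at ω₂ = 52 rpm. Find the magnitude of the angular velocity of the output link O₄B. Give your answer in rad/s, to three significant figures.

ω₂ = 5.445 rad/s (from 52 rpm).
Differentiating the loop-closure r₂e^{iθ₂}+r₃e^{iθ₃}=r₁+r₄e^{iθ₄} gives r₂ω₂e^{iθ₂}+r₃ω₃e^{iθ₃}=r₄ω₄e^{iθ₄}.
Eliminating the other unknown: ω₄ = r₂ω₂ sin(θ₂−θ₃) / [r₄ sin(θ₄−θ₃)].
Numerator sine = +0.49546; denominator sine = +0.67172.
Result = 0.0505·5.445·(+0.49546) / (0.1032·(+0.67172)) = +1.9655 rad/s; magnitude 1.9655 rad/s.

1.97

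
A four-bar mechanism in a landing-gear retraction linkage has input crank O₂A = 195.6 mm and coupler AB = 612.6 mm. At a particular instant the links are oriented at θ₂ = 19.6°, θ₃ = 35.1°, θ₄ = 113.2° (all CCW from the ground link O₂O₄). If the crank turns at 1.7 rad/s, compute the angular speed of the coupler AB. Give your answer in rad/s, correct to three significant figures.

0.554

ω₂ = 1.7 rad/s
Differentiating the loop-closure r₂e^{iθ₂}+r₃e^{iθ₃}=r₁+r₄e^{iθ₄} gives r₂ω₂e^{iθ₂}+r₃ω₃e^{iθ₃}=r₄ω₄e^{iθ₄}.
Eliminating the other unknown: ω₃ = r₂ω₂ sin(θ₄−θ₂) / [r₃ sin(θ₃−θ₄)].
Numerator sine = +0.99803; denominator sine = -0.97851.
Result = 0.1956·1.7·(+0.99803) / (0.6126·(-0.97851)) = -0.55363 rad/s; magnitude 0.55363 rad/s.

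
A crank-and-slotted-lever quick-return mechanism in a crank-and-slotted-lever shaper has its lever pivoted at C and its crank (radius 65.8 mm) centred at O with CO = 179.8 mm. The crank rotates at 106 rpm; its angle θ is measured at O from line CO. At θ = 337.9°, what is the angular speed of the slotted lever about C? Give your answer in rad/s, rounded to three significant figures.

2.90

ω = 11.1 rad/s (from 106 rpm).
Crank pin A relative to C: A = (d + r cosθ, r sinθ); lever angle φ = atan2(r sinθ, d + r cosθ).
Differentiating tanφ: φ̇ = rω(d cosθ + r)/(d² + r² + 2dr cosθ).
d² + r² + 2dr cosθ = |CA|² = 0.0585809 m²;  d cosθ + r = +0.23239 m.
|ω_lever| = |0.0658·11.1·+0.23239| / 0.0585809 = 2.8975 rad/s.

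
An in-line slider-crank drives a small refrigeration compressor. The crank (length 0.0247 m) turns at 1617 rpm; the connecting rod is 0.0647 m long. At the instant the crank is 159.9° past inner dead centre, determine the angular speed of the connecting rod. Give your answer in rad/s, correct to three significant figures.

ω = 169.3 rad/s (converted from 1617 rpm).
The rod makes angle φ with the slider axis where L sinφ = r sinθ; differentiating, L cosφ·φ̇ = r ω cosθ.
L cosφ = √(L² − r² sin²θ) = 0.064141 m.
|ω_rod| = r ω |cosθ| / √(L² − r² sin²θ) = 0.0247·169.3·0.93909/0.064141 = 61.237 rad/s.

61.2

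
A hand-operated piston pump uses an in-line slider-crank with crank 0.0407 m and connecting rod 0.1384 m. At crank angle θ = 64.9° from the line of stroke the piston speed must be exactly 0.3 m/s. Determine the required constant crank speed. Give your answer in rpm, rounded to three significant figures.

For an in-line slider-crank, |v_piston| = rω|sinθ|·[1 + r cosθ/√(L² − r² sin²θ)].
With r = 0.0407 m, L = 0.1384 m, θ = 64.9°: the bracketed kinematic factor |dx/dθ| = 0.041627 m.
ω = v/|dx/dθ| = 0.3/0.041627 = 7.2069 rad/s.
N = 60ω/(2π) = 68.821 rpm.

68.8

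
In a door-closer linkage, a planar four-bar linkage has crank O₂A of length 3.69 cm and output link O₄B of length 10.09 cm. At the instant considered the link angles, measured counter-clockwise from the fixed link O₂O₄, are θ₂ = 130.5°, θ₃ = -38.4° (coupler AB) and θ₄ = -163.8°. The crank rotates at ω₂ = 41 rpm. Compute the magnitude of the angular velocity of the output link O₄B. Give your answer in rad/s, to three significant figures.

ω₂ = 4.294 rad/s (from 41 rpm).
Differentiating the loop-closure r₂e^{iθ₂}+r₃e^{iθ₃}=r₁+r₄e^{iθ₄} gives r₂ω₂e^{iθ₂}+r₃ω₃e^{iθ₃}=r₄ω₄e^{iθ₄}.
Eliminating the other unknown: ω₄ = r₂ω₂ sin(θ₂−θ₃) / [r₄ sin(θ₄−θ₃)].
Numerator sine = +0.19252; denominator sine = -0.81513.
Result = 0.0369·4.294·(+0.19252) / (0.1009·(-0.81513)) = -0.37085 rad/s; magnitude 0.37085 rad/s.

0.371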